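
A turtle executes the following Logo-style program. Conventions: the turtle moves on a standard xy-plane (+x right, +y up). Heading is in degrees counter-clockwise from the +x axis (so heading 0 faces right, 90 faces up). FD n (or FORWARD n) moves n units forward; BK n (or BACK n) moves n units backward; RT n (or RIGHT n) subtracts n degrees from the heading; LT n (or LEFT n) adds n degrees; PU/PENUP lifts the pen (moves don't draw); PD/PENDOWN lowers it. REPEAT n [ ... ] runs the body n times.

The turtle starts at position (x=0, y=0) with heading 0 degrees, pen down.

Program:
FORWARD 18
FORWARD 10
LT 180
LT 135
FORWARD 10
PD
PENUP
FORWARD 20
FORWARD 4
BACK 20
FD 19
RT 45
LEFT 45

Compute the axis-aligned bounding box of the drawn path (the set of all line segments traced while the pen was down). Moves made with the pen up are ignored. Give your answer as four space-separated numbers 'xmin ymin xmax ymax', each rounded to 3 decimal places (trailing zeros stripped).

Answer: 0 -7.071 35.071 0

Derivation:
Executing turtle program step by step:
Start: pos=(0,0), heading=0, pen down
FD 18: (0,0) -> (18,0) [heading=0, draw]
FD 10: (18,0) -> (28,0) [heading=0, draw]
LT 180: heading 0 -> 180
LT 135: heading 180 -> 315
FD 10: (28,0) -> (35.071,-7.071) [heading=315, draw]
PD: pen down
PU: pen up
FD 20: (35.071,-7.071) -> (49.213,-21.213) [heading=315, move]
FD 4: (49.213,-21.213) -> (52.042,-24.042) [heading=315, move]
BK 20: (52.042,-24.042) -> (37.899,-9.899) [heading=315, move]
FD 19: (37.899,-9.899) -> (51.335,-23.335) [heading=315, move]
RT 45: heading 315 -> 270
LT 45: heading 270 -> 315
Final: pos=(51.335,-23.335), heading=315, 3 segment(s) drawn

Segment endpoints: x in {0, 18, 28, 35.071}, y in {-7.071, 0}
xmin=0, ymin=-7.071, xmax=35.071, ymax=0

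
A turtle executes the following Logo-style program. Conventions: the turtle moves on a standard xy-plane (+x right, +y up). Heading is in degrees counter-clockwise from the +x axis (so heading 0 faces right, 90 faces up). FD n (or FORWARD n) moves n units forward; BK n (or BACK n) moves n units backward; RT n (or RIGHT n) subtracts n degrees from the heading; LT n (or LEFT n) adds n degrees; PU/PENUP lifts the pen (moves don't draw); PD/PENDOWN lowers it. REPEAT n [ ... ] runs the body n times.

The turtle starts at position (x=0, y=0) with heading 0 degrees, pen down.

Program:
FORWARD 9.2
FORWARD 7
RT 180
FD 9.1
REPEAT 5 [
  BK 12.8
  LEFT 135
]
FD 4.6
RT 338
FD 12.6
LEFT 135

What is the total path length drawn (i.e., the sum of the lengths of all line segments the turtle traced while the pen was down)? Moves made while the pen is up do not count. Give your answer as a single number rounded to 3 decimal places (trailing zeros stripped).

Executing turtle program step by step:
Start: pos=(0,0), heading=0, pen down
FD 9.2: (0,0) -> (9.2,0) [heading=0, draw]
FD 7: (9.2,0) -> (16.2,0) [heading=0, draw]
RT 180: heading 0 -> 180
FD 9.1: (16.2,0) -> (7.1,0) [heading=180, draw]
REPEAT 5 [
  -- iteration 1/5 --
  BK 12.8: (7.1,0) -> (19.9,0) [heading=180, draw]
  LT 135: heading 180 -> 315
  -- iteration 2/5 --
  BK 12.8: (19.9,0) -> (10.849,9.051) [heading=315, draw]
  LT 135: heading 315 -> 90
  -- iteration 3/5 --
  BK 12.8: (10.849,9.051) -> (10.849,-3.749) [heading=90, draw]
  LT 135: heading 90 -> 225
  -- iteration 4/5 --
  BK 12.8: (10.849,-3.749) -> (19.9,5.302) [heading=225, draw]
  LT 135: heading 225 -> 0
  -- iteration 5/5 --
  BK 12.8: (19.9,5.302) -> (7.1,5.302) [heading=0, draw]
  LT 135: heading 0 -> 135
]
FD 4.6: (7.1,5.302) -> (3.847,8.555) [heading=135, draw]
RT 338: heading 135 -> 157
FD 12.6: (3.847,8.555) -> (-7.751,13.478) [heading=157, draw]
LT 135: heading 157 -> 292
Final: pos=(-7.751,13.478), heading=292, 10 segment(s) drawn

Segment lengths:
  seg 1: (0,0) -> (9.2,0), length = 9.2
  seg 2: (9.2,0) -> (16.2,0), length = 7
  seg 3: (16.2,0) -> (7.1,0), length = 9.1
  seg 4: (7.1,0) -> (19.9,0), length = 12.8
  seg 5: (19.9,0) -> (10.849,9.051), length = 12.8
  seg 6: (10.849,9.051) -> (10.849,-3.749), length = 12.8
  seg 7: (10.849,-3.749) -> (19.9,5.302), length = 12.8
  seg 8: (19.9,5.302) -> (7.1,5.302), length = 12.8
  seg 9: (7.1,5.302) -> (3.847,8.555), length = 4.6
  seg 10: (3.847,8.555) -> (-7.751,13.478), length = 12.6
Total = 106.5

Answer: 106.5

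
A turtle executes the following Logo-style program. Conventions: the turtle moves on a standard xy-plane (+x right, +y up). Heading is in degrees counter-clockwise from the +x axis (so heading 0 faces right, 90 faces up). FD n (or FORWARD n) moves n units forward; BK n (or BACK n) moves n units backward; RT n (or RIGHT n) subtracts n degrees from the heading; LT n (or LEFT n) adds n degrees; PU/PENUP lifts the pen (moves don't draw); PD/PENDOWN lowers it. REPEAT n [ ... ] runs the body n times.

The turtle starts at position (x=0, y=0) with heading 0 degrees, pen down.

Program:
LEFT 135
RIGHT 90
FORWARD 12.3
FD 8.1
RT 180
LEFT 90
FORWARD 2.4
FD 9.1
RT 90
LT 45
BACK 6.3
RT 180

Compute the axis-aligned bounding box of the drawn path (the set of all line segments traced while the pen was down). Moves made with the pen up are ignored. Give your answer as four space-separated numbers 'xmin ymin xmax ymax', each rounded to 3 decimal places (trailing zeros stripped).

Executing turtle program step by step:
Start: pos=(0,0), heading=0, pen down
LT 135: heading 0 -> 135
RT 90: heading 135 -> 45
FD 12.3: (0,0) -> (8.697,8.697) [heading=45, draw]
FD 8.1: (8.697,8.697) -> (14.425,14.425) [heading=45, draw]
RT 180: heading 45 -> 225
LT 90: heading 225 -> 315
FD 2.4: (14.425,14.425) -> (16.122,12.728) [heading=315, draw]
FD 9.1: (16.122,12.728) -> (22.557,6.293) [heading=315, draw]
RT 90: heading 315 -> 225
LT 45: heading 225 -> 270
BK 6.3: (22.557,6.293) -> (22.557,12.593) [heading=270, draw]
RT 180: heading 270 -> 90
Final: pos=(22.557,12.593), heading=90, 5 segment(s) drawn

Segment endpoints: x in {0, 8.697, 14.425, 16.122, 22.557}, y in {0, 6.293, 8.697, 12.593, 12.728, 14.425}
xmin=0, ymin=0, xmax=22.557, ymax=14.425

Answer: 0 0 22.557 14.425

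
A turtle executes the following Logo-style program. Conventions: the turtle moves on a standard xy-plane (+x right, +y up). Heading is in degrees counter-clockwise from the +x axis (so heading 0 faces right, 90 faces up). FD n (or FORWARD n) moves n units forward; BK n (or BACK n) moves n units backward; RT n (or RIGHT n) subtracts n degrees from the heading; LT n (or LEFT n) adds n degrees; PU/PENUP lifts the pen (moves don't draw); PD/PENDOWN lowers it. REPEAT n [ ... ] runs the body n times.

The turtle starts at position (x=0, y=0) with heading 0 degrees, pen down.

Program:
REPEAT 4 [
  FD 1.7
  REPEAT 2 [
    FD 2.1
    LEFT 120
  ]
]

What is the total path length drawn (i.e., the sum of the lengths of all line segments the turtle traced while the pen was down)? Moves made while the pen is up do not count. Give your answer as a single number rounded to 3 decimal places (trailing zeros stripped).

Executing turtle program step by step:
Start: pos=(0,0), heading=0, pen down
REPEAT 4 [
  -- iteration 1/4 --
  FD 1.7: (0,0) -> (1.7,0) [heading=0, draw]
  REPEAT 2 [
    -- iteration 1/2 --
    FD 2.1: (1.7,0) -> (3.8,0) [heading=0, draw]
    LT 120: heading 0 -> 120
    -- iteration 2/2 --
    FD 2.1: (3.8,0) -> (2.75,1.819) [heading=120, draw]
    LT 120: heading 120 -> 240
  ]
  -- iteration 2/4 --
  FD 1.7: (2.75,1.819) -> (1.9,0.346) [heading=240, draw]
  REPEAT 2 [
    -- iteration 1/2 --
    FD 2.1: (1.9,0.346) -> (0.85,-1.472) [heading=240, draw]
    LT 120: heading 240 -> 0
    -- iteration 2/2 --
    FD 2.1: (0.85,-1.472) -> (2.95,-1.472) [heading=0, draw]
    LT 120: heading 0 -> 120
  ]
  -- iteration 3/4 --
  FD 1.7: (2.95,-1.472) -> (2.1,0) [heading=120, draw]
  REPEAT 2 [
    -- iteration 1/2 --
    FD 2.1: (2.1,0) -> (1.05,1.819) [heading=120, draw]
    LT 120: heading 120 -> 240
    -- iteration 2/2 --
    FD 2.1: (1.05,1.819) -> (0,0) [heading=240, draw]
    LT 120: heading 240 -> 0
  ]
  -- iteration 4/4 --
  FD 1.7: (0,0) -> (1.7,0) [heading=0, draw]
  REPEAT 2 [
    -- iteration 1/2 --
    FD 2.1: (1.7,0) -> (3.8,0) [heading=0, draw]
    LT 120: heading 0 -> 120
    -- iteration 2/2 --
    FD 2.1: (3.8,0) -> (2.75,1.819) [heading=120, draw]
    LT 120: heading 120 -> 240
  ]
]
Final: pos=(2.75,1.819), heading=240, 12 segment(s) drawn

Segment lengths:
  seg 1: (0,0) -> (1.7,0), length = 1.7
  seg 2: (1.7,0) -> (3.8,0), length = 2.1
  seg 3: (3.8,0) -> (2.75,1.819), length = 2.1
  seg 4: (2.75,1.819) -> (1.9,0.346), length = 1.7
  seg 5: (1.9,0.346) -> (0.85,-1.472), length = 2.1
  seg 6: (0.85,-1.472) -> (2.95,-1.472), length = 2.1
  seg 7: (2.95,-1.472) -> (2.1,0), length = 1.7
  seg 8: (2.1,0) -> (1.05,1.819), length = 2.1
  seg 9: (1.05,1.819) -> (0,0), length = 2.1
  seg 10: (0,0) -> (1.7,0), length = 1.7
  seg 11: (1.7,0) -> (3.8,0), length = 2.1
  seg 12: (3.8,0) -> (2.75,1.819), length = 2.1
Total = 23.6

Answer: 23.6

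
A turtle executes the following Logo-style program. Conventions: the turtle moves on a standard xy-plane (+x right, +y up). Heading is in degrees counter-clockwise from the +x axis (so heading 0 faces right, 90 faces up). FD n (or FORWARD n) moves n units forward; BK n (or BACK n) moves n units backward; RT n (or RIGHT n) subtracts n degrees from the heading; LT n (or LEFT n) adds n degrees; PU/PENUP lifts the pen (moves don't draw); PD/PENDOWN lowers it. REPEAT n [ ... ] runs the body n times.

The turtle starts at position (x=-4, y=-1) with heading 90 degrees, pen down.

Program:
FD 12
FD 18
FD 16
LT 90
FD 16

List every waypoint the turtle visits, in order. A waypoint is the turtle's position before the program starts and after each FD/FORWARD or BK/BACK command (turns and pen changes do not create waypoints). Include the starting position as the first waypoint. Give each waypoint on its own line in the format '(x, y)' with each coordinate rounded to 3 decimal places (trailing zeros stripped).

Answer: (-4, -1)
(-4, 11)
(-4, 29)
(-4, 45)
(-20, 45)

Derivation:
Executing turtle program step by step:
Start: pos=(-4,-1), heading=90, pen down
FD 12: (-4,-1) -> (-4,11) [heading=90, draw]
FD 18: (-4,11) -> (-4,29) [heading=90, draw]
FD 16: (-4,29) -> (-4,45) [heading=90, draw]
LT 90: heading 90 -> 180
FD 16: (-4,45) -> (-20,45) [heading=180, draw]
Final: pos=(-20,45), heading=180, 4 segment(s) drawn
Waypoints (5 total):
(-4, -1)
(-4, 11)
(-4, 29)
(-4, 45)
(-20, 45)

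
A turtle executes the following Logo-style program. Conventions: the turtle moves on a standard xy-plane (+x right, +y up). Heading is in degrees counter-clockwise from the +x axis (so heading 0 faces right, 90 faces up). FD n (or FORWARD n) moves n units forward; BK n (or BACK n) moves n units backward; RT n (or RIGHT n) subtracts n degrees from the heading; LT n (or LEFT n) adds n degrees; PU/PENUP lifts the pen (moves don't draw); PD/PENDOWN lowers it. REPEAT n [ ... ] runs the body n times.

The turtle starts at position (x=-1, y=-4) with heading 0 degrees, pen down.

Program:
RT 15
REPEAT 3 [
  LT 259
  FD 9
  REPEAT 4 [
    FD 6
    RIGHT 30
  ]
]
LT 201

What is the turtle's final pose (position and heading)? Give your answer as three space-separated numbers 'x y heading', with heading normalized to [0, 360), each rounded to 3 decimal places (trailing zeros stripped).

Executing turtle program step by step:
Start: pos=(-1,-4), heading=0, pen down
RT 15: heading 0 -> 345
REPEAT 3 [
  -- iteration 1/3 --
  LT 259: heading 345 -> 244
  FD 9: (-1,-4) -> (-4.945,-12.089) [heading=244, draw]
  REPEAT 4 [
    -- iteration 1/4 --
    FD 6: (-4.945,-12.089) -> (-7.576,-17.482) [heading=244, draw]
    RT 30: heading 244 -> 214
    -- iteration 2/4 --
    FD 6: (-7.576,-17.482) -> (-12.55,-20.837) [heading=214, draw]
    RT 30: heading 214 -> 184
    -- iteration 3/4 --
    FD 6: (-12.55,-20.837) -> (-18.535,-21.256) [heading=184, draw]
    RT 30: heading 184 -> 154
    -- iteration 4/4 --
    FD 6: (-18.535,-21.256) -> (-23.928,-18.625) [heading=154, draw]
    RT 30: heading 154 -> 124
  ]
  -- iteration 2/3 --
  LT 259: heading 124 -> 23
  FD 9: (-23.928,-18.625) -> (-15.643,-15.109) [heading=23, draw]
  REPEAT 4 [
    -- iteration 1/4 --
    FD 6: (-15.643,-15.109) -> (-10.12,-12.764) [heading=23, draw]
    RT 30: heading 23 -> 353
    -- iteration 2/4 --
    FD 6: (-10.12,-12.764) -> (-4.165,-13.496) [heading=353, draw]
    RT 30: heading 353 -> 323
    -- iteration 3/4 --
    FD 6: (-4.165,-13.496) -> (0.627,-17.107) [heading=323, draw]
    RT 30: heading 323 -> 293
    -- iteration 4/4 --
    FD 6: (0.627,-17.107) -> (2.971,-22.63) [heading=293, draw]
    RT 30: heading 293 -> 263
  ]
  -- iteration 3/3 --
  LT 259: heading 263 -> 162
  FD 9: (2.971,-22.63) -> (-5.588,-19.848) [heading=162, draw]
  REPEAT 4 [
    -- iteration 1/4 --
    FD 6: (-5.588,-19.848) -> (-11.295,-17.994) [heading=162, draw]
    RT 30: heading 162 -> 132
    -- iteration 2/4 --
    FD 6: (-11.295,-17.994) -> (-15.31,-13.535) [heading=132, draw]
    RT 30: heading 132 -> 102
    -- iteration 3/4 --
    FD 6: (-15.31,-13.535) -> (-16.557,-7.667) [heading=102, draw]
    RT 30: heading 102 -> 72
    -- iteration 4/4 --
    FD 6: (-16.557,-7.667) -> (-14.703,-1.96) [heading=72, draw]
    RT 30: heading 72 -> 42
  ]
]
LT 201: heading 42 -> 243
Final: pos=(-14.703,-1.96), heading=243, 15 segment(s) drawn

Answer: -14.703 -1.96 243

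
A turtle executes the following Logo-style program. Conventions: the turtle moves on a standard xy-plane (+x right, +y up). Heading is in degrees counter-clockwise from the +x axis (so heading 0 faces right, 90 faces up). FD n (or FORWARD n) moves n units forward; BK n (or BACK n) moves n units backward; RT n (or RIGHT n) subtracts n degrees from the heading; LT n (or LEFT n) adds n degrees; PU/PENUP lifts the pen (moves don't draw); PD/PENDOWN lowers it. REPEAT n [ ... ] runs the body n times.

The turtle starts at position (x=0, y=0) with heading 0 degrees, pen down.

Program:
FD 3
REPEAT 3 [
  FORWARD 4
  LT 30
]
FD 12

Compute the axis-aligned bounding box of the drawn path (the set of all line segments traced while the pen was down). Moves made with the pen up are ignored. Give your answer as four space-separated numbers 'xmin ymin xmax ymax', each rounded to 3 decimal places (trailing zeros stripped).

Answer: 0 0 12.464 17.464

Derivation:
Executing turtle program step by step:
Start: pos=(0,0), heading=0, pen down
FD 3: (0,0) -> (3,0) [heading=0, draw]
REPEAT 3 [
  -- iteration 1/3 --
  FD 4: (3,0) -> (7,0) [heading=0, draw]
  LT 30: heading 0 -> 30
  -- iteration 2/3 --
  FD 4: (7,0) -> (10.464,2) [heading=30, draw]
  LT 30: heading 30 -> 60
  -- iteration 3/3 --
  FD 4: (10.464,2) -> (12.464,5.464) [heading=60, draw]
  LT 30: heading 60 -> 90
]
FD 12: (12.464,5.464) -> (12.464,17.464) [heading=90, draw]
Final: pos=(12.464,17.464), heading=90, 5 segment(s) drawn

Segment endpoints: x in {0, 3, 7, 10.464, 12.464}, y in {0, 2, 5.464, 17.464}
xmin=0, ymin=0, xmax=12.464, ymax=17.464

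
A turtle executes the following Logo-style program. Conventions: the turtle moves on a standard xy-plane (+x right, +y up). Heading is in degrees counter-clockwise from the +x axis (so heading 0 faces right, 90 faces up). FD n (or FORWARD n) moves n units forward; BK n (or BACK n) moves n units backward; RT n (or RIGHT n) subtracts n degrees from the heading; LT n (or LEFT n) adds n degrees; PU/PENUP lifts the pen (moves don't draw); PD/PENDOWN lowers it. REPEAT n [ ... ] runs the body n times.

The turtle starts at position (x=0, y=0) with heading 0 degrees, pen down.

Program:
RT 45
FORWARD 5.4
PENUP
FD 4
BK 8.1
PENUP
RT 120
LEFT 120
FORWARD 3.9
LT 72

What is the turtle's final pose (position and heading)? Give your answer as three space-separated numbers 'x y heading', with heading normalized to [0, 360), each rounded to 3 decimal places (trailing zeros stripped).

Answer: 3.677 -3.677 27

Derivation:
Executing turtle program step by step:
Start: pos=(0,0), heading=0, pen down
RT 45: heading 0 -> 315
FD 5.4: (0,0) -> (3.818,-3.818) [heading=315, draw]
PU: pen up
FD 4: (3.818,-3.818) -> (6.647,-6.647) [heading=315, move]
BK 8.1: (6.647,-6.647) -> (0.919,-0.919) [heading=315, move]
PU: pen up
RT 120: heading 315 -> 195
LT 120: heading 195 -> 315
FD 3.9: (0.919,-0.919) -> (3.677,-3.677) [heading=315, move]
LT 72: heading 315 -> 27
Final: pos=(3.677,-3.677), heading=27, 1 segment(s) drawn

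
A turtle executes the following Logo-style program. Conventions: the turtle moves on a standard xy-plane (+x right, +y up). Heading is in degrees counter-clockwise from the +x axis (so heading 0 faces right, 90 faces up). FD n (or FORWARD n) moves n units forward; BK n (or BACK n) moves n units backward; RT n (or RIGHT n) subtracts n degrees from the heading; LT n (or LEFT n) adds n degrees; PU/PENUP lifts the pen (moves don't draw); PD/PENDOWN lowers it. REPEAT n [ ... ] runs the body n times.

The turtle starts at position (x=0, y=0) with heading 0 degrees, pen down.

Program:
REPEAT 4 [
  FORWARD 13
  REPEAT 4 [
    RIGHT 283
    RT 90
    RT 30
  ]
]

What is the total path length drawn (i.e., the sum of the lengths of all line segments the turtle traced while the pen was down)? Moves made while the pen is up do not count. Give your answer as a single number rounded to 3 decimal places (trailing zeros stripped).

Answer: 52

Derivation:
Executing turtle program step by step:
Start: pos=(0,0), heading=0, pen down
REPEAT 4 [
  -- iteration 1/4 --
  FD 13: (0,0) -> (13,0) [heading=0, draw]
  REPEAT 4 [
    -- iteration 1/4 --
    RT 283: heading 0 -> 77
    RT 90: heading 77 -> 347
    RT 30: heading 347 -> 317
    -- iteration 2/4 --
    RT 283: heading 317 -> 34
    RT 90: heading 34 -> 304
    RT 30: heading 304 -> 274
    -- iteration 3/4 --
    RT 283: heading 274 -> 351
    RT 90: heading 351 -> 261
    RT 30: heading 261 -> 231
    -- iteration 4/4 --
    RT 283: heading 231 -> 308
    RT 90: heading 308 -> 218
    RT 30: heading 218 -> 188
  ]
  -- iteration 2/4 --
  FD 13: (13,0) -> (0.127,-1.809) [heading=188, draw]
  REPEAT 4 [
    -- iteration 1/4 --
    RT 283: heading 188 -> 265
    RT 90: heading 265 -> 175
    RT 30: heading 175 -> 145
    -- iteration 2/4 --
    RT 283: heading 145 -> 222
    RT 90: heading 222 -> 132
    RT 30: heading 132 -> 102
    -- iteration 3/4 --
    RT 283: heading 102 -> 179
    RT 90: heading 179 -> 89
    RT 30: heading 89 -> 59
    -- iteration 4/4 --
    RT 283: heading 59 -> 136
    RT 90: heading 136 -> 46
    RT 30: heading 46 -> 16
  ]
  -- iteration 3/4 --
  FD 13: (0.127,-1.809) -> (12.623,1.774) [heading=16, draw]
  REPEAT 4 [
    -- iteration 1/4 --
    RT 283: heading 16 -> 93
    RT 90: heading 93 -> 3
    RT 30: heading 3 -> 333
    -- iteration 2/4 --
    RT 283: heading 333 -> 50
    RT 90: heading 50 -> 320
    RT 30: heading 320 -> 290
    -- iteration 3/4 --
    RT 283: heading 290 -> 7
    RT 90: heading 7 -> 277
    RT 30: heading 277 -> 247
    -- iteration 4/4 --
    RT 283: heading 247 -> 324
    RT 90: heading 324 -> 234
    RT 30: heading 234 -> 204
  ]
  -- iteration 4/4 --
  FD 13: (12.623,1.774) -> (0.747,-3.514) [heading=204, draw]
  REPEAT 4 [
    -- iteration 1/4 --
    RT 283: heading 204 -> 281
    RT 90: heading 281 -> 191
    RT 30: heading 191 -> 161
    -- iteration 2/4 --
    RT 283: heading 161 -> 238
    RT 90: heading 238 -> 148
    RT 30: heading 148 -> 118
    -- iteration 3/4 --
    RT 283: heading 118 -> 195
    RT 90: heading 195 -> 105
    RT 30: heading 105 -> 75
    -- iteration 4/4 --
    RT 283: heading 75 -> 152
    RT 90: heading 152 -> 62
    RT 30: heading 62 -> 32
  ]
]
Final: pos=(0.747,-3.514), heading=32, 4 segment(s) drawn

Segment lengths:
  seg 1: (0,0) -> (13,0), length = 13
  seg 2: (13,0) -> (0.127,-1.809), length = 13
  seg 3: (0.127,-1.809) -> (12.623,1.774), length = 13
  seg 4: (12.623,1.774) -> (0.747,-3.514), length = 13
Total = 52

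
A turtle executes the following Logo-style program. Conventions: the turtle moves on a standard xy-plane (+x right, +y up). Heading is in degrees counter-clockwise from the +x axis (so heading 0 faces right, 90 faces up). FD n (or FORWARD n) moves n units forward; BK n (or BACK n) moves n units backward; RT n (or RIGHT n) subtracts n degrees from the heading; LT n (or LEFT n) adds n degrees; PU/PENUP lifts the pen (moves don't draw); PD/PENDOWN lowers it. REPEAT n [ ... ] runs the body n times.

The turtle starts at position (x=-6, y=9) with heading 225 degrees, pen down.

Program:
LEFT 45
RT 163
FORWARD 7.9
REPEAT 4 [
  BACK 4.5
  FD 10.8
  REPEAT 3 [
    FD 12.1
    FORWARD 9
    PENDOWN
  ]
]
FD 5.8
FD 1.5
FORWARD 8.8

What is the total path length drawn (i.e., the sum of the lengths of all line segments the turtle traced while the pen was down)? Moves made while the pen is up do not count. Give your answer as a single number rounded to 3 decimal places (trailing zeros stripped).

Answer: 338.4

Derivation:
Executing turtle program step by step:
Start: pos=(-6,9), heading=225, pen down
LT 45: heading 225 -> 270
RT 163: heading 270 -> 107
FD 7.9: (-6,9) -> (-8.31,16.555) [heading=107, draw]
REPEAT 4 [
  -- iteration 1/4 --
  BK 4.5: (-8.31,16.555) -> (-6.994,12.251) [heading=107, draw]
  FD 10.8: (-6.994,12.251) -> (-10.152,22.58) [heading=107, draw]
  REPEAT 3 [
    -- iteration 1/3 --
    FD 12.1: (-10.152,22.58) -> (-13.689,34.151) [heading=107, draw]
    FD 9: (-13.689,34.151) -> (-16.321,42.758) [heading=107, draw]
    PD: pen down
    -- iteration 2/3 --
    FD 12.1: (-16.321,42.758) -> (-19.858,54.329) [heading=107, draw]
    FD 9: (-19.858,54.329) -> (-22.49,62.936) [heading=107, draw]
    PD: pen down
    -- iteration 3/3 --
    FD 12.1: (-22.49,62.936) -> (-26.027,74.507) [heading=107, draw]
    FD 9: (-26.027,74.507) -> (-28.659,83.114) [heading=107, draw]
    PD: pen down
  ]
  -- iteration 2/4 --
  BK 4.5: (-28.659,83.114) -> (-27.343,78.81) [heading=107, draw]
  FD 10.8: (-27.343,78.81) -> (-30.501,89.138) [heading=107, draw]
  REPEAT 3 [
    -- iteration 1/3 --
    FD 12.1: (-30.501,89.138) -> (-34.038,100.71) [heading=107, draw]
    FD 9: (-34.038,100.71) -> (-36.67,109.316) [heading=107, draw]
    PD: pen down
    -- iteration 2/3 --
    FD 12.1: (-36.67,109.316) -> (-40.207,120.888) [heading=107, draw]
    FD 9: (-40.207,120.888) -> (-42.839,129.494) [heading=107, draw]
    PD: pen down
    -- iteration 3/3 --
    FD 12.1: (-42.839,129.494) -> (-46.377,141.066) [heading=107, draw]
    FD 9: (-46.377,141.066) -> (-49.008,149.672) [heading=107, draw]
    PD: pen down
  ]
  -- iteration 3/4 --
  BK 4.5: (-49.008,149.672) -> (-47.692,145.369) [heading=107, draw]
  FD 10.8: (-47.692,145.369) -> (-50.85,155.697) [heading=107, draw]
  REPEAT 3 [
    -- iteration 1/3 --
    FD 12.1: (-50.85,155.697) -> (-54.388,167.268) [heading=107, draw]
    FD 9: (-54.388,167.268) -> (-57.019,175.875) [heading=107, draw]
    PD: pen down
    -- iteration 2/3 --
    FD 12.1: (-57.019,175.875) -> (-60.557,187.446) [heading=107, draw]
    FD 9: (-60.557,187.446) -> (-63.188,196.053) [heading=107, draw]
    PD: pen down
    -- iteration 3/3 --
    FD 12.1: (-63.188,196.053) -> (-66.726,207.624) [heading=107, draw]
    FD 9: (-66.726,207.624) -> (-69.357,216.231) [heading=107, draw]
    PD: pen down
  ]
  -- iteration 4/4 --
  BK 4.5: (-69.357,216.231) -> (-68.041,211.928) [heading=107, draw]
  FD 10.8: (-68.041,211.928) -> (-71.199,222.256) [heading=107, draw]
  REPEAT 3 [
    -- iteration 1/3 --
    FD 12.1: (-71.199,222.256) -> (-74.737,233.827) [heading=107, draw]
    FD 9: (-74.737,233.827) -> (-77.368,242.434) [heading=107, draw]
    PD: pen down
    -- iteration 2/3 --
    FD 12.1: (-77.368,242.434) -> (-80.906,254.005) [heading=107, draw]
    FD 9: (-80.906,254.005) -> (-83.537,262.612) [heading=107, draw]
    PD: pen down
    -- iteration 3/3 --
    FD 12.1: (-83.537,262.612) -> (-87.075,274.183) [heading=107, draw]
    FD 9: (-87.075,274.183) -> (-89.706,282.79) [heading=107, draw]
    PD: pen down
  ]
]
FD 5.8: (-89.706,282.79) -> (-91.402,288.337) [heading=107, draw]
FD 1.5: (-91.402,288.337) -> (-91.84,289.771) [heading=107, draw]
FD 8.8: (-91.84,289.771) -> (-94.413,298.187) [heading=107, draw]
Final: pos=(-94.413,298.187), heading=107, 36 segment(s) drawn

Segment lengths:
  seg 1: (-6,9) -> (-8.31,16.555), length = 7.9
  seg 2: (-8.31,16.555) -> (-6.994,12.251), length = 4.5
  seg 3: (-6.994,12.251) -> (-10.152,22.58), length = 10.8
  seg 4: (-10.152,22.58) -> (-13.689,34.151), length = 12.1
  seg 5: (-13.689,34.151) -> (-16.321,42.758), length = 9
  seg 6: (-16.321,42.758) -> (-19.858,54.329), length = 12.1
  seg 7: (-19.858,54.329) -> (-22.49,62.936), length = 9
  seg 8: (-22.49,62.936) -> (-26.027,74.507), length = 12.1
  seg 9: (-26.027,74.507) -> (-28.659,83.114), length = 9
  seg 10: (-28.659,83.114) -> (-27.343,78.81), length = 4.5
  seg 11: (-27.343,78.81) -> (-30.501,89.138), length = 10.8
  seg 12: (-30.501,89.138) -> (-34.038,100.71), length = 12.1
  seg 13: (-34.038,100.71) -> (-36.67,109.316), length = 9
  seg 14: (-36.67,109.316) -> (-40.207,120.888), length = 12.1
  seg 15: (-40.207,120.888) -> (-42.839,129.494), length = 9
  seg 16: (-42.839,129.494) -> (-46.377,141.066), length = 12.1
  seg 17: (-46.377,141.066) -> (-49.008,149.672), length = 9
  seg 18: (-49.008,149.672) -> (-47.692,145.369), length = 4.5
  seg 19: (-47.692,145.369) -> (-50.85,155.697), length = 10.8
  seg 20: (-50.85,155.697) -> (-54.388,167.268), length = 12.1
  seg 21: (-54.388,167.268) -> (-57.019,175.875), length = 9
  seg 22: (-57.019,175.875) -> (-60.557,187.446), length = 12.1
  seg 23: (-60.557,187.446) -> (-63.188,196.053), length = 9
  seg 24: (-63.188,196.053) -> (-66.726,207.624), length = 12.1
  seg 25: (-66.726,207.624) -> (-69.357,216.231), length = 9
  seg 26: (-69.357,216.231) -> (-68.041,211.928), length = 4.5
  seg 27: (-68.041,211.928) -> (-71.199,222.256), length = 10.8
  seg 28: (-71.199,222.256) -> (-74.737,233.827), length = 12.1
  seg 29: (-74.737,233.827) -> (-77.368,242.434), length = 9
  seg 30: (-77.368,242.434) -> (-80.906,254.005), length = 12.1
  seg 31: (-80.906,254.005) -> (-83.537,262.612), length = 9
  seg 32: (-83.537,262.612) -> (-87.075,274.183), length = 12.1
  seg 33: (-87.075,274.183) -> (-89.706,282.79), length = 9
  seg 34: (-89.706,282.79) -> (-91.402,288.337), length = 5.8
  seg 35: (-91.402,288.337) -> (-91.84,289.771), length = 1.5
  seg 36: (-91.84,289.771) -> (-94.413,298.187), length = 8.8
Total = 338.4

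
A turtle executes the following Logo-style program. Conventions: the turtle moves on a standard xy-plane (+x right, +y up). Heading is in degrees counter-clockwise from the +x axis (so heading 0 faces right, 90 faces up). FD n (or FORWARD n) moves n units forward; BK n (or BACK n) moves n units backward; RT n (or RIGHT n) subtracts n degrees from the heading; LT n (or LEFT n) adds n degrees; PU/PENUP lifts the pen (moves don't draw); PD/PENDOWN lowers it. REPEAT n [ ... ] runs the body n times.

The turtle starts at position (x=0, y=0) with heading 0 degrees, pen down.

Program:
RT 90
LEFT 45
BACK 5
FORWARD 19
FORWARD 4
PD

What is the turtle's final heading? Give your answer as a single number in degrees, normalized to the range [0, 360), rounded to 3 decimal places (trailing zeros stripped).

Answer: 315

Derivation:
Executing turtle program step by step:
Start: pos=(0,0), heading=0, pen down
RT 90: heading 0 -> 270
LT 45: heading 270 -> 315
BK 5: (0,0) -> (-3.536,3.536) [heading=315, draw]
FD 19: (-3.536,3.536) -> (9.899,-9.899) [heading=315, draw]
FD 4: (9.899,-9.899) -> (12.728,-12.728) [heading=315, draw]
PD: pen down
Final: pos=(12.728,-12.728), heading=315, 3 segment(s) drawn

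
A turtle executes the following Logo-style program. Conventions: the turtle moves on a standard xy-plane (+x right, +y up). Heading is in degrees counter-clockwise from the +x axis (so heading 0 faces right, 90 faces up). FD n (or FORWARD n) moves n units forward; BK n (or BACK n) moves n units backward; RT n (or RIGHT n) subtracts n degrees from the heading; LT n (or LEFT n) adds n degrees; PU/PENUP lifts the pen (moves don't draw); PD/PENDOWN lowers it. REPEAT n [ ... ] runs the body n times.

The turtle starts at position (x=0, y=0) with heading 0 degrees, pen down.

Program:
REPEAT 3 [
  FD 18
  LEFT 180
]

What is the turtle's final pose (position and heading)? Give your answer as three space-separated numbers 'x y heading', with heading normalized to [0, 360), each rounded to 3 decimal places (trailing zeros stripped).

Executing turtle program step by step:
Start: pos=(0,0), heading=0, pen down
REPEAT 3 [
  -- iteration 1/3 --
  FD 18: (0,0) -> (18,0) [heading=0, draw]
  LT 180: heading 0 -> 180
  -- iteration 2/3 --
  FD 18: (18,0) -> (0,0) [heading=180, draw]
  LT 180: heading 180 -> 0
  -- iteration 3/3 --
  FD 18: (0,0) -> (18,0) [heading=0, draw]
  LT 180: heading 0 -> 180
]
Final: pos=(18,0), heading=180, 3 segment(s) drawn

Answer: 18 0 180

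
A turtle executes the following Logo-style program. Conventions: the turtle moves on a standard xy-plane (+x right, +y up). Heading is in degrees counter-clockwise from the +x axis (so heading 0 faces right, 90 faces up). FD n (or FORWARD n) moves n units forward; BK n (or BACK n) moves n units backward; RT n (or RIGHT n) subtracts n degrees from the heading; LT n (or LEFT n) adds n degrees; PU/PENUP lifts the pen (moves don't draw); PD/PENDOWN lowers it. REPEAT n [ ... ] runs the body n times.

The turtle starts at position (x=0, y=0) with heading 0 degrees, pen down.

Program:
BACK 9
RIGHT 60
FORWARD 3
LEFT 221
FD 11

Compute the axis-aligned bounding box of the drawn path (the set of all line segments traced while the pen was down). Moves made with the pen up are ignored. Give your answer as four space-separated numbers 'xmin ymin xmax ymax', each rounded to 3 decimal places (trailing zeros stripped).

Executing turtle program step by step:
Start: pos=(0,0), heading=0, pen down
BK 9: (0,0) -> (-9,0) [heading=0, draw]
RT 60: heading 0 -> 300
FD 3: (-9,0) -> (-7.5,-2.598) [heading=300, draw]
LT 221: heading 300 -> 161
FD 11: (-7.5,-2.598) -> (-17.901,0.983) [heading=161, draw]
Final: pos=(-17.901,0.983), heading=161, 3 segment(s) drawn

Segment endpoints: x in {-17.901, -9, -7.5, 0}, y in {-2.598, 0, 0.983}
xmin=-17.901, ymin=-2.598, xmax=0, ymax=0.983

Answer: -17.901 -2.598 0 0.983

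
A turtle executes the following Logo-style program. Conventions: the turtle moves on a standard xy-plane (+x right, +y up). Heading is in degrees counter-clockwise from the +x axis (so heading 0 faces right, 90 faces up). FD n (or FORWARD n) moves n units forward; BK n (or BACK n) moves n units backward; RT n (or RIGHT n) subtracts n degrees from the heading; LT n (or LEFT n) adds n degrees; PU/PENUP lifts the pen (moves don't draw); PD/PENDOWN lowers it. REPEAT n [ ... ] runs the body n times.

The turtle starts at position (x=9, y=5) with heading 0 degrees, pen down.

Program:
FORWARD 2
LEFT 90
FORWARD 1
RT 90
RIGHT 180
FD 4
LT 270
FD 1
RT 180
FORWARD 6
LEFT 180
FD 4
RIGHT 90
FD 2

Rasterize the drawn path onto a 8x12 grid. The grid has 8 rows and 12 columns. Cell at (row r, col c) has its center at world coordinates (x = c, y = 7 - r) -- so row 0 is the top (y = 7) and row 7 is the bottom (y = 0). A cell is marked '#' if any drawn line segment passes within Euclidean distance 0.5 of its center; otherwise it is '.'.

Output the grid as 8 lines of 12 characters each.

Segment 0: (9,5) -> (11,5)
Segment 1: (11,5) -> (11,6)
Segment 2: (11,6) -> (7,6)
Segment 3: (7,6) -> (7,7)
Segment 4: (7,7) -> (7,1)
Segment 5: (7,1) -> (7,5)
Segment 6: (7,5) -> (9,5)

Answer: .......#....
.......#####
.......#####
.......#....
.......#....
.......#....
.......#....
............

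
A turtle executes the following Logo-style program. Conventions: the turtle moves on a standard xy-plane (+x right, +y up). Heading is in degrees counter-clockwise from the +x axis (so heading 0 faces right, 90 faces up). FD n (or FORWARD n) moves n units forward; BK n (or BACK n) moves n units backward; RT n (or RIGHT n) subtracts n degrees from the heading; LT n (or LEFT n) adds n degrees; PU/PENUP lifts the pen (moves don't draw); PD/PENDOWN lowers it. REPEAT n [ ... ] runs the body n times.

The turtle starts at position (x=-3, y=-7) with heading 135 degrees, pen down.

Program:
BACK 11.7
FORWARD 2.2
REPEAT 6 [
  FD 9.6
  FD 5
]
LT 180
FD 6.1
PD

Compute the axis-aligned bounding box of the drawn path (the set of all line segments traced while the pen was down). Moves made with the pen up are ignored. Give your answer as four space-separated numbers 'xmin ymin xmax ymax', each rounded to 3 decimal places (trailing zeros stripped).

Executing turtle program step by step:
Start: pos=(-3,-7), heading=135, pen down
BK 11.7: (-3,-7) -> (5.273,-15.273) [heading=135, draw]
FD 2.2: (5.273,-15.273) -> (3.718,-13.718) [heading=135, draw]
REPEAT 6 [
  -- iteration 1/6 --
  FD 9.6: (3.718,-13.718) -> (-3.071,-6.929) [heading=135, draw]
  FD 5: (-3.071,-6.929) -> (-6.606,-3.394) [heading=135, draw]
  -- iteration 2/6 --
  FD 9.6: (-6.606,-3.394) -> (-13.394,3.394) [heading=135, draw]
  FD 5: (-13.394,3.394) -> (-16.93,6.93) [heading=135, draw]
  -- iteration 3/6 --
  FD 9.6: (-16.93,6.93) -> (-23.718,13.718) [heading=135, draw]
  FD 5: (-23.718,13.718) -> (-27.254,17.254) [heading=135, draw]
  -- iteration 4/6 --
  FD 9.6: (-27.254,17.254) -> (-34.042,24.042) [heading=135, draw]
  FD 5: (-34.042,24.042) -> (-37.578,27.578) [heading=135, draw]
  -- iteration 5/6 --
  FD 9.6: (-37.578,27.578) -> (-44.366,34.366) [heading=135, draw]
  FD 5: (-44.366,34.366) -> (-47.901,37.901) [heading=135, draw]
  -- iteration 6/6 --
  FD 9.6: (-47.901,37.901) -> (-54.69,44.69) [heading=135, draw]
  FD 5: (-54.69,44.69) -> (-58.225,48.225) [heading=135, draw]
]
LT 180: heading 135 -> 315
FD 6.1: (-58.225,48.225) -> (-53.912,43.912) [heading=315, draw]
PD: pen down
Final: pos=(-53.912,43.912), heading=315, 15 segment(s) drawn

Segment endpoints: x in {-58.225, -54.69, -53.912, -47.901, -44.366, -37.578, -34.042, -27.254, -23.718, -16.93, -13.394, -6.606, -3.071, -3, 3.718, 5.273}, y in {-15.273, -13.718, -7, -6.929, -3.394, 3.394, 6.93, 13.718, 17.254, 24.042, 27.578, 34.366, 37.901, 43.912, 44.69, 48.225}
xmin=-58.225, ymin=-15.273, xmax=5.273, ymax=48.225

Answer: -58.225 -15.273 5.273 48.225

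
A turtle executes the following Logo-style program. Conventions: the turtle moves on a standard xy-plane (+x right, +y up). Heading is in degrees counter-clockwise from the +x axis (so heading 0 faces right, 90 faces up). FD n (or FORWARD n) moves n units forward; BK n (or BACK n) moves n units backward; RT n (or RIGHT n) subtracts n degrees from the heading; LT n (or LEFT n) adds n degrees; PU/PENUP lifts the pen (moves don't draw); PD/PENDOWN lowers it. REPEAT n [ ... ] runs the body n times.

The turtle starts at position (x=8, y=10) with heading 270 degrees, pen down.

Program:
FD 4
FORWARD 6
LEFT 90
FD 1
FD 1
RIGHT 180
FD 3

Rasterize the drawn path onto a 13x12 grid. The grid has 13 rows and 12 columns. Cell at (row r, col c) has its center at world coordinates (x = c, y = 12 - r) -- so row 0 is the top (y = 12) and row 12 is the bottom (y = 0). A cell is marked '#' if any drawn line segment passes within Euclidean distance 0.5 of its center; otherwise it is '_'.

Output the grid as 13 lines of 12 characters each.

Segment 0: (8,10) -> (8,6)
Segment 1: (8,6) -> (8,0)
Segment 2: (8,0) -> (9,-0)
Segment 3: (9,-0) -> (10,-0)
Segment 4: (10,-0) -> (7,-0)

Answer: ____________
____________
________#___
________#___
________#___
________#___
________#___
________#___
________#___
________#___
________#___
________#___
_______####_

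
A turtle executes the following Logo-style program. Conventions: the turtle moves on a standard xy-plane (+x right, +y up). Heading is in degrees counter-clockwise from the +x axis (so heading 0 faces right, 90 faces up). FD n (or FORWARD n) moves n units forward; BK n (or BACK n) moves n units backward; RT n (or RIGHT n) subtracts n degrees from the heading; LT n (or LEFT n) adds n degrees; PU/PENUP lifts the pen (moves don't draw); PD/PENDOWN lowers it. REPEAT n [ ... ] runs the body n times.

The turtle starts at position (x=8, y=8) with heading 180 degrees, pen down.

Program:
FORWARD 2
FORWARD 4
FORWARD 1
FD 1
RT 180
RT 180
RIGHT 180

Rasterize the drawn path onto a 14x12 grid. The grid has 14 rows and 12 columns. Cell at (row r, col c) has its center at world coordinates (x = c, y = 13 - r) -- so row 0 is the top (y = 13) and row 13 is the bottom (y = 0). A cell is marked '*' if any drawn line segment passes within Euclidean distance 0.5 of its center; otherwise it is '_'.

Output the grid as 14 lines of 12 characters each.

Answer: ____________
____________
____________
____________
____________
*********___
____________
____________
____________
____________
____________
____________
____________
____________

Derivation:
Segment 0: (8,8) -> (6,8)
Segment 1: (6,8) -> (2,8)
Segment 2: (2,8) -> (1,8)
Segment 3: (1,8) -> (0,8)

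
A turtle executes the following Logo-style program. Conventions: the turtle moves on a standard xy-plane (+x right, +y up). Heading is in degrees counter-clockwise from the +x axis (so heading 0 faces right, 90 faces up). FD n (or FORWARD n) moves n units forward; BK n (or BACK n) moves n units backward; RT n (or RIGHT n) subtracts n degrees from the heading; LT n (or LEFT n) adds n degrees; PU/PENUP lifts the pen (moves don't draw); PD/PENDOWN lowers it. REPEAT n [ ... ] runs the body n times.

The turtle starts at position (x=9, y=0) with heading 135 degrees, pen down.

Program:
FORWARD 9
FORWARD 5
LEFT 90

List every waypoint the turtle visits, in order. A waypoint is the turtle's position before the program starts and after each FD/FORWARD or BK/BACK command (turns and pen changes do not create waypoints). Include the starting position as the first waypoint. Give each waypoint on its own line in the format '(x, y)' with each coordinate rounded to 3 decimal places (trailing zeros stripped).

Answer: (9, 0)
(2.636, 6.364)
(-0.899, 9.899)

Derivation:
Executing turtle program step by step:
Start: pos=(9,0), heading=135, pen down
FD 9: (9,0) -> (2.636,6.364) [heading=135, draw]
FD 5: (2.636,6.364) -> (-0.899,9.899) [heading=135, draw]
LT 90: heading 135 -> 225
Final: pos=(-0.899,9.899), heading=225, 2 segment(s) drawn
Waypoints (3 total):
(9, 0)
(2.636, 6.364)
(-0.899, 9.899)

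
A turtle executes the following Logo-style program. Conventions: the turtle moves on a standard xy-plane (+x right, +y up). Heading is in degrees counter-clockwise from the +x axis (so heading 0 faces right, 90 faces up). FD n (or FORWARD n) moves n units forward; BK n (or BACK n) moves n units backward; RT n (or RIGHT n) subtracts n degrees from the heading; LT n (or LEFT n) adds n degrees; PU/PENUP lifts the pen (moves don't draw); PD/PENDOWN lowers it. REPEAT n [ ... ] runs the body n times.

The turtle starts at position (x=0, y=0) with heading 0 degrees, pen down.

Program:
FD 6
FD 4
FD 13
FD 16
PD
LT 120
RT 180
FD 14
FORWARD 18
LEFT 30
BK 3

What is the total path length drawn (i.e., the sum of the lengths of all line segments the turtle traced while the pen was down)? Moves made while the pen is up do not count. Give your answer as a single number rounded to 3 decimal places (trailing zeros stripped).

Answer: 74

Derivation:
Executing turtle program step by step:
Start: pos=(0,0), heading=0, pen down
FD 6: (0,0) -> (6,0) [heading=0, draw]
FD 4: (6,0) -> (10,0) [heading=0, draw]
FD 13: (10,0) -> (23,0) [heading=0, draw]
FD 16: (23,0) -> (39,0) [heading=0, draw]
PD: pen down
LT 120: heading 0 -> 120
RT 180: heading 120 -> 300
FD 14: (39,0) -> (46,-12.124) [heading=300, draw]
FD 18: (46,-12.124) -> (55,-27.713) [heading=300, draw]
LT 30: heading 300 -> 330
BK 3: (55,-27.713) -> (52.402,-26.213) [heading=330, draw]
Final: pos=(52.402,-26.213), heading=330, 7 segment(s) drawn

Segment lengths:
  seg 1: (0,0) -> (6,0), length = 6
  seg 2: (6,0) -> (10,0), length = 4
  seg 3: (10,0) -> (23,0), length = 13
  seg 4: (23,0) -> (39,0), length = 16
  seg 5: (39,0) -> (46,-12.124), length = 14
  seg 6: (46,-12.124) -> (55,-27.713), length = 18
  seg 7: (55,-27.713) -> (52.402,-26.213), length = 3
Total = 74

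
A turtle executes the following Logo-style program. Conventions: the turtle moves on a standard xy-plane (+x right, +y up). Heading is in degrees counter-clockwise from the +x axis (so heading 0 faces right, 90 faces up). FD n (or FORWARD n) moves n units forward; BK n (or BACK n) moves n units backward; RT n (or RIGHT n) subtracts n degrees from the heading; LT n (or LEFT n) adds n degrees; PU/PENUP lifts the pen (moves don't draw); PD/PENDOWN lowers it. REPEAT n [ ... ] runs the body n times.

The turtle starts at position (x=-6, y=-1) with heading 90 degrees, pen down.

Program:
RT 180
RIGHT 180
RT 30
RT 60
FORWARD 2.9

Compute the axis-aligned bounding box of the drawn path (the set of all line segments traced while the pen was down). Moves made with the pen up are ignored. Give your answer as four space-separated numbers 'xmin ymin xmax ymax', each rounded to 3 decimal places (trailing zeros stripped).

Answer: -6 -1 -3.1 -1

Derivation:
Executing turtle program step by step:
Start: pos=(-6,-1), heading=90, pen down
RT 180: heading 90 -> 270
RT 180: heading 270 -> 90
RT 30: heading 90 -> 60
RT 60: heading 60 -> 0
FD 2.9: (-6,-1) -> (-3.1,-1) [heading=0, draw]
Final: pos=(-3.1,-1), heading=0, 1 segment(s) drawn

Segment endpoints: x in {-6, -3.1}, y in {-1, -1}
xmin=-6, ymin=-1, xmax=-3.1, ymax=-1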